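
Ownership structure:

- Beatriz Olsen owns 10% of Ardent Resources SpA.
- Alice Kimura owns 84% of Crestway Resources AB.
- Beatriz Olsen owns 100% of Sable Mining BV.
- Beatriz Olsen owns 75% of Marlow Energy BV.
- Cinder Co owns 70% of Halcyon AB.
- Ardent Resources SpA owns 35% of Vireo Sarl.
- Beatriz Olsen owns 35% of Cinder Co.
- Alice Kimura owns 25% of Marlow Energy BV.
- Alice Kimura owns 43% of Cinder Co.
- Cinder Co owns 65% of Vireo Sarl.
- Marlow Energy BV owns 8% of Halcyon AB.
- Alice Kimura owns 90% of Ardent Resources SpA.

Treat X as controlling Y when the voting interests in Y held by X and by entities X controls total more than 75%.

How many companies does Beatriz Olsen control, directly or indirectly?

1

Beatriz holds 100% of Sable, so Beatriz controls Sable.
No other company's threshold is met.
Beatriz controls 1 company.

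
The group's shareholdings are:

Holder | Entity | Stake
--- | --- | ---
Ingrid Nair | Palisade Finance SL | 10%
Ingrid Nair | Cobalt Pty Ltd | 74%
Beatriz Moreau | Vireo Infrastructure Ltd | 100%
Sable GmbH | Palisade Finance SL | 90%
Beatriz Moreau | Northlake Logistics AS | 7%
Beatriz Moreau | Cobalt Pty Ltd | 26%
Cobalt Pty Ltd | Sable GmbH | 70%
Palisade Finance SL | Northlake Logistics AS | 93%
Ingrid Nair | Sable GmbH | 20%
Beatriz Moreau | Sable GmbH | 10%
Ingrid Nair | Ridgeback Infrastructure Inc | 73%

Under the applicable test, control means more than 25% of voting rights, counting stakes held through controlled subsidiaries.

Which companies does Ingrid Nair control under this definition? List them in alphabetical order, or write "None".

Ingrid holds 74% of Cobalt, so Ingrid controls Cobalt.
Cobalt and Ingrid together hold 70% + 20% = 90% of Sable, so Ingrid controls Sable.
Ingrid and Sable together hold 10% + 90% = 100% of Palisade, so Ingrid controls Palisade.
Ingrid holds 73% of Ridgeback, so Ingrid controls Ridgeback.
Palisade holds 93% of Northlake, so Ingrid controls Northlake.
No other company's threshold is met.

Cobalt Pty Ltd, Northlake Logistics AS, Palisade Finance SL, Ridgeback Infrastructure Inc, Sable GmbH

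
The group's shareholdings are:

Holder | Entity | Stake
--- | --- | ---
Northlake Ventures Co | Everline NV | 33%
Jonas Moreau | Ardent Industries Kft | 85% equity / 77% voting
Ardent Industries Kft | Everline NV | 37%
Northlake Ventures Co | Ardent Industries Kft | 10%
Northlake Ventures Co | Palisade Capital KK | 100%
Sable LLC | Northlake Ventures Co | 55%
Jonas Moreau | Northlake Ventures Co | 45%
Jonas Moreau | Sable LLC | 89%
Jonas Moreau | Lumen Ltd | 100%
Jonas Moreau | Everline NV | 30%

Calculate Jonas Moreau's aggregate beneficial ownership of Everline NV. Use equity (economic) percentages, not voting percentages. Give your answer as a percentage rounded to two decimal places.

95.93%

Jonas reaches Everline along 6 paths.
Via Northlake → Ardent: 45% × 10% × 37% = 1.665%.
Via Sable → Northlake → Ardent: 89% × 55% × 10% × 37% = 1.81115%.
Via Ardent: 85% × 37% = 31.45%.
Via Northlake: 45% × 33% = 14.85%.
Via Sable → Northlake: 89% × 55% × 33% = 16.1535%.
Direct stake: 30% = 30%.
Total: 1.665% + 1.81115% + 31.45% + 14.85% + 16.1535% + 30% = 95.92965%.
Rounded: 95.93%.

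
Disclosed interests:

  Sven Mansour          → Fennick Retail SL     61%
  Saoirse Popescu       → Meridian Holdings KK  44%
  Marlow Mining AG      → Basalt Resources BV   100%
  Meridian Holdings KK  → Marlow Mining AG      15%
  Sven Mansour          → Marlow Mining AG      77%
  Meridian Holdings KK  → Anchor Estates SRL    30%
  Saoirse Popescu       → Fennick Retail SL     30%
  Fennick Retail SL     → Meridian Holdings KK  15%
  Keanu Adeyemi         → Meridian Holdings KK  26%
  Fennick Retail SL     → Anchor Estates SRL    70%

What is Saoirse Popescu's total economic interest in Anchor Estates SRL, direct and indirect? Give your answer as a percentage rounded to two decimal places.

35.55%

Saoirse reaches Anchor along 3 paths.
Via Fennick: 30% × 70% = 21%.
Via Fennick → Meridian: 30% × 15% × 30% = 1.35%.
Via Meridian: 44% × 30% = 13.2%.
Total: 21% + 1.35% + 13.2% = 35.55%.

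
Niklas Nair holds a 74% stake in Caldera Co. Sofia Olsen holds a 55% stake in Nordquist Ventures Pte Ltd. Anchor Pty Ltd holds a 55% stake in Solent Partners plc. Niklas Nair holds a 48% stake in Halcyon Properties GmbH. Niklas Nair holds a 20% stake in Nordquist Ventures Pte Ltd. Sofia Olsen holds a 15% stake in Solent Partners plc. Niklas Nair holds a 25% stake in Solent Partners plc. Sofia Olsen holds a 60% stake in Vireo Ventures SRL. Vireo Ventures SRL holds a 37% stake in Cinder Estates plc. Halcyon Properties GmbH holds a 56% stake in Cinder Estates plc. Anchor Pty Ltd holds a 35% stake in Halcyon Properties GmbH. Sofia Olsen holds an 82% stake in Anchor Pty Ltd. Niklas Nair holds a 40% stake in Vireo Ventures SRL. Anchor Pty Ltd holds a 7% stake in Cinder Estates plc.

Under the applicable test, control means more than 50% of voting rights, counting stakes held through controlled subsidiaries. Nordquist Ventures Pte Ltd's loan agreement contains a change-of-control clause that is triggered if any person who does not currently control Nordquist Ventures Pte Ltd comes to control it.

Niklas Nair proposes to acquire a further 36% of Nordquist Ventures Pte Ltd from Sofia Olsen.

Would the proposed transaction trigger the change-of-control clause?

Yes

The purchase adds only to Niklas's holdings (Sofia's stake shrinks), so Niklas is the only person who could newly come to control Nordquist.
Niklas holds 74% of Caldera, so Niklas controls Caldera.
In Nordquist, Niklas's side holds only 20%, not > 50%.
So before the transaction, Niklas does not control Nordquist.
After the purchase, Niklas's direct stake in Nordquist rises to 20% + 36% = 56%, and Sofia's stake falls to 19%.
Niklas holds 56% of Nordquist, so Niklas controls Nordquist.
Niklas did not control Nordquist before and does after, so the clause is triggered.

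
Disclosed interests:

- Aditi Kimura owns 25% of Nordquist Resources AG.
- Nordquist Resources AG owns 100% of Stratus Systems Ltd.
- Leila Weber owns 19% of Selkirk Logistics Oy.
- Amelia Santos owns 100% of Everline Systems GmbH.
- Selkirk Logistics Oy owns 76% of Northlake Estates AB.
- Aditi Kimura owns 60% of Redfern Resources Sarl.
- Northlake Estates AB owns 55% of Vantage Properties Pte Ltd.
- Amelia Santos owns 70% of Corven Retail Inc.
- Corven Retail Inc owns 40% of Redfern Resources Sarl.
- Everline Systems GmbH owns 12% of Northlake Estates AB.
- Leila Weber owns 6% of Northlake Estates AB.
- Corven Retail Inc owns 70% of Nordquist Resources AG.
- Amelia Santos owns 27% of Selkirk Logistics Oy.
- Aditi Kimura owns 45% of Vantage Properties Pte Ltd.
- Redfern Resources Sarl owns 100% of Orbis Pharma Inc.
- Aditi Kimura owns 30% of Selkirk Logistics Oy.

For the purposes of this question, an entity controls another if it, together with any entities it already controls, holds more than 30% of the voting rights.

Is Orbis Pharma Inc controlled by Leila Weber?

Leila's largest direct stake is 19% in Selkirk, which does not meet the threshold, so Leila controls no company.
Neither Leila nor any entity Leila controls holds any voting interest in Orbis.
So Leila does not control Orbis.

No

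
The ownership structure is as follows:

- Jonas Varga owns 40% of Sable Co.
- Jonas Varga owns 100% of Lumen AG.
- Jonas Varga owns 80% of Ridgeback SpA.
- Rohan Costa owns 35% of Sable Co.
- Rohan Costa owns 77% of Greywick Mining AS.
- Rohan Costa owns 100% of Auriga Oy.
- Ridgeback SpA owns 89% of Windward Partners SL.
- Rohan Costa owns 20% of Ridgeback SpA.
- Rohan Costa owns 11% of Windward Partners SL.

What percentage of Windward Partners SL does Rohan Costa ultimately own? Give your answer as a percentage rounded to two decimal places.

28.80%

Rohan reaches Windward along 2 paths.
Via Ridgeback: 20% × 89% = 17.8%.
Direct stake: 11% = 11%.
Total: 17.8% + 11% = 28.8%.
Rounded: 28.80%.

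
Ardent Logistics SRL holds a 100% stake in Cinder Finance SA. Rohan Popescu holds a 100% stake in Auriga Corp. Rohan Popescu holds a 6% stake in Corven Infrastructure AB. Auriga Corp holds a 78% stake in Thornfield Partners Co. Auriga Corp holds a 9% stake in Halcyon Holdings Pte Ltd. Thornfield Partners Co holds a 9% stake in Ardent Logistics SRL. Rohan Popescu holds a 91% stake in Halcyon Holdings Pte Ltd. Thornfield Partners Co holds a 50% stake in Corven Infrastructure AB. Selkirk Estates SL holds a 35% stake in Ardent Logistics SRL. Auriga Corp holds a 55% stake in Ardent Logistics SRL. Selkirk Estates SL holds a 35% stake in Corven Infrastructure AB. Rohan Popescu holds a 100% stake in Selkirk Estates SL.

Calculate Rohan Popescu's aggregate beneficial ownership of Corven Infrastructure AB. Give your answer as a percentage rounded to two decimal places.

80.00%

Rohan reaches Corven along 3 paths.
Via Auriga → Thornfield: 100% × 78% × 50% = 39%.
Via Selkirk: 100% × 35% = 35%.
Direct stake: 6% = 6%.
Total: 39% + 35% + 6% = 80%.
Rounded: 80.00%.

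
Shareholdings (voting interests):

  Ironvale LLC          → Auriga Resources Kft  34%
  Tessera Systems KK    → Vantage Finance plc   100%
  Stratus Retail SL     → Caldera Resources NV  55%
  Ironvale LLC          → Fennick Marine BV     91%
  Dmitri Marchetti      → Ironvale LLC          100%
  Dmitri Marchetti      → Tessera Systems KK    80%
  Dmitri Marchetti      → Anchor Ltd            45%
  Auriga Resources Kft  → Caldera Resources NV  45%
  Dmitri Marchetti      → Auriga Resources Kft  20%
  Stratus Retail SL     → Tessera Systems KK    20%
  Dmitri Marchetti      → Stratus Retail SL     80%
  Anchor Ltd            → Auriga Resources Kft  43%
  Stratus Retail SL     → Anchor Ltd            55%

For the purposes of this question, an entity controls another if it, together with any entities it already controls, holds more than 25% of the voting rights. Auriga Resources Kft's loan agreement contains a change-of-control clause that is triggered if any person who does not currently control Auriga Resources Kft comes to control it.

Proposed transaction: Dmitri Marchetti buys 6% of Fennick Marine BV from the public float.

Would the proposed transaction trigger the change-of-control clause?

No

The purchase changes only Dmitri's holdings, so Dmitri is the only person who could newly come to control Auriga.
Dmitri holds 80% of Stratus, so Dmitri controls Stratus.
Dmitri and Stratus together hold 45% + 55% = 100% of Anchor, so Dmitri controls Anchor.
Dmitri holds 100% of Ironvale, so Dmitri controls Ironvale.
Anchor and Ironvale and Dmitri together hold 43% + 34% + 20% = 97% of Auriga, so Dmitri controls Auriga.
So Dmitri already controls Auriga before the transaction.
After the purchase, Dmitri holds 6% of Fennick directly.
Dmitri controlled Auriga already, so this is not a new person acquiring control; every other person's position is unchanged or reduced.
No new person acquires control, so the clause is not triggered.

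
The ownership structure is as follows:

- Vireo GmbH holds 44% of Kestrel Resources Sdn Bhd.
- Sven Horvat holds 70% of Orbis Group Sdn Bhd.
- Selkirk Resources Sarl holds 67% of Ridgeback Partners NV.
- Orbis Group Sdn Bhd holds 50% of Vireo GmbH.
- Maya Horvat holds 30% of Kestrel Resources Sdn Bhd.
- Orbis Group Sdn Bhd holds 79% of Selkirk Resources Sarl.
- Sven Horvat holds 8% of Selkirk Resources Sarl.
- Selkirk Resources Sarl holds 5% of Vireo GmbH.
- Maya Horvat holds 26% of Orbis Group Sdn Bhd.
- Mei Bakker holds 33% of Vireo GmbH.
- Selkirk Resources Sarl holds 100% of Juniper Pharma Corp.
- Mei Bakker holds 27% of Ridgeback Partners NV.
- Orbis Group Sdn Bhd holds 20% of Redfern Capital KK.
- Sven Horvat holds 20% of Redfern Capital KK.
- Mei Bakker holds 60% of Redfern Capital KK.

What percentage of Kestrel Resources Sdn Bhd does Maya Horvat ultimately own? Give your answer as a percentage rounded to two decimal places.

Maya reaches Kestrel along 3 paths.
Direct stake: 30% = 30%.
Via Orbis → Selkirk → Vireo: 26% × 79% × 5% × 44% = 0.45188%.
Via Orbis → Vireo: 26% × 50% × 44% = 5.72%.
Total: 30% + 0.45188% + 5.72% = 36.17188%.
Rounded: 36.17%.

36.17%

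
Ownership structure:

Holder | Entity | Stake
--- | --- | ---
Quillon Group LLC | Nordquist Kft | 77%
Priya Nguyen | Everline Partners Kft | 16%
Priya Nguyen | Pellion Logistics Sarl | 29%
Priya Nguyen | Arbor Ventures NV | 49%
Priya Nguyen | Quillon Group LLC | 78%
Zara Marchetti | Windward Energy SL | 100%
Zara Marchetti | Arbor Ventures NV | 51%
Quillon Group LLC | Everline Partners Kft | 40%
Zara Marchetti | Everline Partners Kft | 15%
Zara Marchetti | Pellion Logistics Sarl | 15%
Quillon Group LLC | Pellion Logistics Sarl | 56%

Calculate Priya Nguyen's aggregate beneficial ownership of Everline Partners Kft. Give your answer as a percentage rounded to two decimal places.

47.20%

Priya reaches Everline along 2 paths.
Via Quillon: 78% × 40% = 31.2%.
Direct stake: 16% = 16%.
Total: 31.2% + 16% = 47.2%.
Rounded: 47.20%.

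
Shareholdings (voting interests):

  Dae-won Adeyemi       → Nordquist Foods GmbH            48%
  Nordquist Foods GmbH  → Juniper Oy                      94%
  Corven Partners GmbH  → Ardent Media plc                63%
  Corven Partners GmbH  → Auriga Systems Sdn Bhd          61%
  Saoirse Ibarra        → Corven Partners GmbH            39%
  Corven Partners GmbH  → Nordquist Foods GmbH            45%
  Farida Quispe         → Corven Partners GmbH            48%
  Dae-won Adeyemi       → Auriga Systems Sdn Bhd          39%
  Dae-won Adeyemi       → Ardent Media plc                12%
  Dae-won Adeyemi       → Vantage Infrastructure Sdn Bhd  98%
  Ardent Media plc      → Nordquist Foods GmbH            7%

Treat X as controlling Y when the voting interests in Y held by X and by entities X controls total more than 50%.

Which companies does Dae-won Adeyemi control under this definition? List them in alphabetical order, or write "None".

Dae-won holds 98% of Vantage, so Dae-won controls Vantage.
No other company's threshold is met.

Vantage Infrastructure Sdn Bhd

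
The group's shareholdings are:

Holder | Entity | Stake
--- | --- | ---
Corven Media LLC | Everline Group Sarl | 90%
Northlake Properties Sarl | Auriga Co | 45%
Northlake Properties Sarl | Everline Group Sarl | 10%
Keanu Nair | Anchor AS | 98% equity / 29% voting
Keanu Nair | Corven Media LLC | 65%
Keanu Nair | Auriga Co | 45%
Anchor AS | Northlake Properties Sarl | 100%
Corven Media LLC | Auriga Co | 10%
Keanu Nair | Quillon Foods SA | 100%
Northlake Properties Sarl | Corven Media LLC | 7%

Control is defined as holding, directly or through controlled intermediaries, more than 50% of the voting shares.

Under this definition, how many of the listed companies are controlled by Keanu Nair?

4

Keanu holds 100% of Quillon, so Keanu controls Quillon.
Keanu holds 65% of Corven, so Keanu controls Corven.
Corven and Keanu together hold 10% + 45% = 55% of Auriga, so Keanu controls Auriga.
Corven holds 90% of Everline, so Keanu controls Everline.
No other company's threshold is met.
Keanu controls 4 companies.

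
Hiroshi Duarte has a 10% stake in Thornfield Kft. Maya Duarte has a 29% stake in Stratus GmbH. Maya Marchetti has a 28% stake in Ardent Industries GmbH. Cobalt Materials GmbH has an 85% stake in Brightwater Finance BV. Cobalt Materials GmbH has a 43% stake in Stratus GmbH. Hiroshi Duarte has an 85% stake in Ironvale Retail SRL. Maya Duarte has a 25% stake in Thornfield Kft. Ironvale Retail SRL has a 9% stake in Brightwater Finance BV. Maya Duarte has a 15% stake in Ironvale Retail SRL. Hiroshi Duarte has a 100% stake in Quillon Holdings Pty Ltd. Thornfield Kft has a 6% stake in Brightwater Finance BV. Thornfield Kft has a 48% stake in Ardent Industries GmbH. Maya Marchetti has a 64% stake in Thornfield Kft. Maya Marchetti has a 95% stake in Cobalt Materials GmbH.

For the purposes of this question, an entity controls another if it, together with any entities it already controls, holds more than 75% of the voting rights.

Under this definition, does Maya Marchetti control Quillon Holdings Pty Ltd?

Maya Marchetti holds 95% of Cobalt, so Maya Marchetti controls Cobalt.
Cobalt holds 85% of Brightwater, so Maya Marchetti controls Brightwater.
Neither Maya Marchetti nor any entity Maya Marchetti controls holds any voting interest in Quillon.
So Maya Marchetti does not control Quillon.

No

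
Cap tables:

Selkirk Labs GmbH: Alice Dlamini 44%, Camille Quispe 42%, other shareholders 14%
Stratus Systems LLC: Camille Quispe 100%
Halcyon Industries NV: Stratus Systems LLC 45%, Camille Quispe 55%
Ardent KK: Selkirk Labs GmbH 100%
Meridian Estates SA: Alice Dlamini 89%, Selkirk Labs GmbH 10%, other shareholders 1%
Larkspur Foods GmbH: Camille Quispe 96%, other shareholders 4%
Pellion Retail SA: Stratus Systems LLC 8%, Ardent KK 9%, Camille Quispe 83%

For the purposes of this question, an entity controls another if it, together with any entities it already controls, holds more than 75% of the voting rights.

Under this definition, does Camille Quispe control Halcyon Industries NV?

Yes

Camille holds 100% of Stratus, so Camille controls Stratus.
Stratus and Camille together hold 45% + 55% = 100% of Halcyon, so Camille controls Halcyon.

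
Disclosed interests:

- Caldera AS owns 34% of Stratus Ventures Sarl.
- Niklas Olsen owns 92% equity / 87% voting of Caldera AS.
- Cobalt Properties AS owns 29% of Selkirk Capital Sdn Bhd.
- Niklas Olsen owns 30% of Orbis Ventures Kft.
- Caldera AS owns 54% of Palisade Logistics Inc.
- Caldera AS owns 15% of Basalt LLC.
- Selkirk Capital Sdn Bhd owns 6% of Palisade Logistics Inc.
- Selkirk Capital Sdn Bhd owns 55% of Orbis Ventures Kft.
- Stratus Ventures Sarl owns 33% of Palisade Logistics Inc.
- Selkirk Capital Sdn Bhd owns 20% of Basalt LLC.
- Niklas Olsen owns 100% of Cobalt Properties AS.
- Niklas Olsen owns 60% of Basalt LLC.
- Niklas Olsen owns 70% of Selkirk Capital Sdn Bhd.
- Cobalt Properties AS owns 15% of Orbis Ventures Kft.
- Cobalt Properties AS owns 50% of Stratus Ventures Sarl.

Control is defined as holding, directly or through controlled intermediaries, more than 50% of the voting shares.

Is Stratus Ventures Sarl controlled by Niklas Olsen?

Yes

Niklas holds 87% of Caldera, so Niklas controls Caldera.
Niklas holds 100% of Cobalt, so Niklas controls Cobalt.
Cobalt and Caldera together hold 50% + 34% = 84% of Stratus, so Niklas controls Stratus.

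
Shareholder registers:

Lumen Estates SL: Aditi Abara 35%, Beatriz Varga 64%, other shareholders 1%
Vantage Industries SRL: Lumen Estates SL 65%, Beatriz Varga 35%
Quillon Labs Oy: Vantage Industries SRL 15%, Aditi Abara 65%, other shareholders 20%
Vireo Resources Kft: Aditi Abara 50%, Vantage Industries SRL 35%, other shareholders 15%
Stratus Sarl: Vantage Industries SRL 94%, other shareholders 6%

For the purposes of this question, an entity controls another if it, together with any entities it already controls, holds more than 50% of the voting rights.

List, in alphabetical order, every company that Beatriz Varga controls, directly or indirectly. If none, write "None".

Lumen Estates SL, Stratus Sarl, Vantage Industries SRL

Beatriz holds 64% of Lumen, so Beatriz controls Lumen.
Lumen and Beatriz together hold 65% + 35% = 100% of Vantage, so Beatriz controls Vantage.
Vantage holds 94% of Stratus, so Beatriz controls Stratus.
No other company's threshold is met.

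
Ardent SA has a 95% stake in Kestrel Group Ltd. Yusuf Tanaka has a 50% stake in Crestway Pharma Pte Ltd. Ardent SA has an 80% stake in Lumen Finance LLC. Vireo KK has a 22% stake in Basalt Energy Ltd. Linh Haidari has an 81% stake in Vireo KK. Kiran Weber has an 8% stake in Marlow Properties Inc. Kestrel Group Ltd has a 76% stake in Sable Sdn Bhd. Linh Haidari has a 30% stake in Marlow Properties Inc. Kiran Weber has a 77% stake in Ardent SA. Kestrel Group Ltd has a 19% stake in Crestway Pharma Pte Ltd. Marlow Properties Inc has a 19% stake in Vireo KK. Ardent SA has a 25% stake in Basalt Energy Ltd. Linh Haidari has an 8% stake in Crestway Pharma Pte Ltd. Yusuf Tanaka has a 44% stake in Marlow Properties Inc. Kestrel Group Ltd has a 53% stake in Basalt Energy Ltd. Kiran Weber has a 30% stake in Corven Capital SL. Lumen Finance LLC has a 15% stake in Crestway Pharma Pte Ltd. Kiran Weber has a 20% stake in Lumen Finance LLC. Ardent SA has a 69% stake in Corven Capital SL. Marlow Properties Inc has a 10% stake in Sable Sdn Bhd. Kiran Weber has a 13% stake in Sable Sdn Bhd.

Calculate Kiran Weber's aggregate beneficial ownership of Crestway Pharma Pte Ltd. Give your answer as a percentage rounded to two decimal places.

26.14%

Kiran reaches Crestway along 3 paths.
Via Ardent → Kestrel: 77% × 95% × 19% = 13.8985%.
Via Lumen: 20% × 15% = 3%.
Via Ardent → Lumen: 77% × 80% × 15% = 9.24%.
Total: 13.8985% + 3% + 9.24% = 26.1385%.
Rounded: 26.14%.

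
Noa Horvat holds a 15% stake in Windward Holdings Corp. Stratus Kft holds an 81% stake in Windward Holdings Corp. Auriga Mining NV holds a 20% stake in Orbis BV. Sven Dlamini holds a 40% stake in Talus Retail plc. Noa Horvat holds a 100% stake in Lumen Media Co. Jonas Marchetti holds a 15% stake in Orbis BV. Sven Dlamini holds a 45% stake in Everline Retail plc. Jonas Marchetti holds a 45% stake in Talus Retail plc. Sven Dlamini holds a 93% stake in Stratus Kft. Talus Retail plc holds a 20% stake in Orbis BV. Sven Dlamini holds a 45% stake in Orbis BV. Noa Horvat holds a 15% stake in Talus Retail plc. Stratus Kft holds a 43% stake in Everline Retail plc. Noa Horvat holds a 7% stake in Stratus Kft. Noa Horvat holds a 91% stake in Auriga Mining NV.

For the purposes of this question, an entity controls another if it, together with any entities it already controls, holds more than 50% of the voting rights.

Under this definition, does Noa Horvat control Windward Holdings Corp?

No

Noa holds 91% of Auriga, so Noa controls Auriga.
Noa holds 100% of Lumen, so Noa controls Lumen.
In Windward, Noa's side holds only 15%, not > 50%.
So Noa does not control Windward.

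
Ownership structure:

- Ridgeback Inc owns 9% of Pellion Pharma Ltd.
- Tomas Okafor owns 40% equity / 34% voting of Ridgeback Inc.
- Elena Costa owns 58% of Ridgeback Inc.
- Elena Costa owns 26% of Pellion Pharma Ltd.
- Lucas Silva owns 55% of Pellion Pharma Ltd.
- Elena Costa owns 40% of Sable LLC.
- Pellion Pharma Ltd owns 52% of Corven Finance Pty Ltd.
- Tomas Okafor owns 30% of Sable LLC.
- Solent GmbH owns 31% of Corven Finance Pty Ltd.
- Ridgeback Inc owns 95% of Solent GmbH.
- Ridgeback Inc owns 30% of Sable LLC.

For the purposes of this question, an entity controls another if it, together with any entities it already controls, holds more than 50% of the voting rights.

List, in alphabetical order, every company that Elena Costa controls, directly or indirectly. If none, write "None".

Ridgeback Inc, Sable LLC, Solent GmbH

Elena holds 58% of Ridgeback, so Elena controls Ridgeback.
Ridgeback holds 95% of Solent, so Elena controls Solent.
Elena and Ridgeback together hold 40% + 30% = 70% of Sable, so Elena controls Sable.
No other company's threshold is met.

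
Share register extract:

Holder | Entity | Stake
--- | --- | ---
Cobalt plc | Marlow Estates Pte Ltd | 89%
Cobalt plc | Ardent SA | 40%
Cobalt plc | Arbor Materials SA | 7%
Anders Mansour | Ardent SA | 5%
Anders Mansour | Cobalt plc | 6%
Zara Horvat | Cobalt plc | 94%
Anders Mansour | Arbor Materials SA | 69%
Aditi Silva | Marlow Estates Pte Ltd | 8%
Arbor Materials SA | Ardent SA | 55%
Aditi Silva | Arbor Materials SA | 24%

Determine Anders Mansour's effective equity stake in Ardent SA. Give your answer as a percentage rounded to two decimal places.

Anders reaches Ardent along 4 paths.
Via Cobalt: 6% × 40% = 2.4%.
Via Arbor: 69% × 55% = 37.95%.
Via Cobalt → Arbor: 6% × 7% × 55% = 0.231%.
Direct stake: 5% = 5%.
Total: 2.4% + 37.95% + 0.231% + 5% = 45.581%.
Rounded: 45.58%.

45.58%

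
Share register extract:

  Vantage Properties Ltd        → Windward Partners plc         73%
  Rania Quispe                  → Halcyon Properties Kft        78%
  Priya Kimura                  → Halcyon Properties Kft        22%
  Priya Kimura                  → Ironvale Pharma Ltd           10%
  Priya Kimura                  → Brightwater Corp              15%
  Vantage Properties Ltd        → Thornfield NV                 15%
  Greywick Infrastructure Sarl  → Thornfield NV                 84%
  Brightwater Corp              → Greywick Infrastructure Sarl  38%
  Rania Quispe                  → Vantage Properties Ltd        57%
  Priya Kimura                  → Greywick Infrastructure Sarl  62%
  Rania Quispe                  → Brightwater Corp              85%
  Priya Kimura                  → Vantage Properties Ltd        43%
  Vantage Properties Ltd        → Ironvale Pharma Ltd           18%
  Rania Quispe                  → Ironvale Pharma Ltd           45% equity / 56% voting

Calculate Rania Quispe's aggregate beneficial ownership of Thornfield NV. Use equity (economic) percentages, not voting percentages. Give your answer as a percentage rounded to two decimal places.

35.68%

Rania reaches Thornfield along 2 paths.
Via Brightwater → Greywick: 85% × 38% × 84% = 27.132%.
Via Vantage: 57% × 15% = 8.55%.
Total: 27.132% + 8.55% = 35.682%.
Rounded: 35.68%.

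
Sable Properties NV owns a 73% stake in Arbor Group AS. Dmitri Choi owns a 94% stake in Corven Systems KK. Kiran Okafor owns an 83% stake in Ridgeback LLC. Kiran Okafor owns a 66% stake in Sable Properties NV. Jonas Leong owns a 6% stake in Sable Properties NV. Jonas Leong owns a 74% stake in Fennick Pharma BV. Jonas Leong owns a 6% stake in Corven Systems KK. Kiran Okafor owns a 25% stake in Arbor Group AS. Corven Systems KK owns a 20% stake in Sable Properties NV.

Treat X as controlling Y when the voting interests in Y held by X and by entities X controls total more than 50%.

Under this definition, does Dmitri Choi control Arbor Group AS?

Dmitri holds 94% of Corven, so Dmitri controls Corven.
Neither Dmitri nor any entity Dmitri controls holds any voting interest in Arbor.
So Dmitri does not control Arbor.

No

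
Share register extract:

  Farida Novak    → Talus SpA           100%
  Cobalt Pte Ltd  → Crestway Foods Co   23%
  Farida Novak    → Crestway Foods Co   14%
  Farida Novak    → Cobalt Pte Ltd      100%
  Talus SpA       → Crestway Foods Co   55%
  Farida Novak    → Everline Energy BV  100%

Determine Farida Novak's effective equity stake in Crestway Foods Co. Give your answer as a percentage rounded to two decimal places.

92.00%

Farida reaches Crestway along 3 paths.
Via Talus: 100% × 55% = 55%.
Via Cobalt: 100% × 23% = 23%.
Direct stake: 14% = 14%.
Total: 55% + 23% + 14% = 92%.
Rounded: 92.00%.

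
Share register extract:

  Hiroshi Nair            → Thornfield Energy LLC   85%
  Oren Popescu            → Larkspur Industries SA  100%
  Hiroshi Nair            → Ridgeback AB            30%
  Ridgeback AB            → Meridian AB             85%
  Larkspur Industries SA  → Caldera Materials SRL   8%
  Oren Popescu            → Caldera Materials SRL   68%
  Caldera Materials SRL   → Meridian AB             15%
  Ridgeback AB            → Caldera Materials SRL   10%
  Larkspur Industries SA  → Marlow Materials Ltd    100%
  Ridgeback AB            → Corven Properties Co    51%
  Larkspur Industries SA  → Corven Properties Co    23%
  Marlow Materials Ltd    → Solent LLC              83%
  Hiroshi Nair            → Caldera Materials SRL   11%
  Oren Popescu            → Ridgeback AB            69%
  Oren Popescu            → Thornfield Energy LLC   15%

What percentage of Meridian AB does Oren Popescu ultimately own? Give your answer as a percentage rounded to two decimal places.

71.09%

Oren reaches Meridian along 4 paths.
Via Caldera: 68% × 15% = 10.2%.
Via Ridgeback → Caldera: 69% × 10% × 15% = 1.035%.
Via Larkspur → Caldera: 100% × 8% × 15% = 1.2%.
Via Ridgeback: 69% × 85% = 58.65%.
Total: 10.2% + 1.035% + 1.2% + 58.65% = 71.085%.
Rounded: 71.09%.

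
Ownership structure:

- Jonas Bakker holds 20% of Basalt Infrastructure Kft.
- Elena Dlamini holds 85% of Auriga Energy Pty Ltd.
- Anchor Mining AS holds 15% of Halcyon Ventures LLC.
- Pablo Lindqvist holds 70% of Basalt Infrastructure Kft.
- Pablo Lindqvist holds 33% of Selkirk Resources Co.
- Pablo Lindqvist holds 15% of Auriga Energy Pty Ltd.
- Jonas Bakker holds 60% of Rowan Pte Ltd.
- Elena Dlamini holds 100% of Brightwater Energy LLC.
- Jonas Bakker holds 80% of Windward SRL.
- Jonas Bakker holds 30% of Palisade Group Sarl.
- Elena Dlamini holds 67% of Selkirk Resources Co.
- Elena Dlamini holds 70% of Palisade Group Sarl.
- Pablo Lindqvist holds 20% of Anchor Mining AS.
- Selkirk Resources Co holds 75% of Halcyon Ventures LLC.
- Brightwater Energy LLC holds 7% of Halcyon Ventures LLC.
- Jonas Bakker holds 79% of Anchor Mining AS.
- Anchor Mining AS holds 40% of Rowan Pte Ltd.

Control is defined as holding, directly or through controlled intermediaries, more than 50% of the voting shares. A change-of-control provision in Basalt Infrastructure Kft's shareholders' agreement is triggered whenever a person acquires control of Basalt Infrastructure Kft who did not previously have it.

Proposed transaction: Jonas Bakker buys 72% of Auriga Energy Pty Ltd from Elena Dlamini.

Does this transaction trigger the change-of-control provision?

No

The purchase adds only to Jonas's holdings (Elena's stake shrinks), so Jonas is the only person who could newly come to control Basalt.
Jonas holds 79% of Anchor, so Jonas controls Anchor.
Jonas and Anchor together hold 60% + 40% = 100% of Rowan, so Jonas controls Rowan.
Jonas holds 80% of Windward, so Jonas controls Windward.
In Basalt, Jonas's side holds only 20%, not > 50%.
So before the transaction, Jonas does not control Basalt.
After the purchase, Jonas holds 72% of Auriga directly, and Elena's stake falls to 13%.
Jonas holds 72% of Auriga, so Jonas controls Auriga.
After the transaction, Jonas's side holds 20% of Basalt, not > 50%, so Jonas still does not control Basalt.
No new person acquires control, so the clause is not triggered.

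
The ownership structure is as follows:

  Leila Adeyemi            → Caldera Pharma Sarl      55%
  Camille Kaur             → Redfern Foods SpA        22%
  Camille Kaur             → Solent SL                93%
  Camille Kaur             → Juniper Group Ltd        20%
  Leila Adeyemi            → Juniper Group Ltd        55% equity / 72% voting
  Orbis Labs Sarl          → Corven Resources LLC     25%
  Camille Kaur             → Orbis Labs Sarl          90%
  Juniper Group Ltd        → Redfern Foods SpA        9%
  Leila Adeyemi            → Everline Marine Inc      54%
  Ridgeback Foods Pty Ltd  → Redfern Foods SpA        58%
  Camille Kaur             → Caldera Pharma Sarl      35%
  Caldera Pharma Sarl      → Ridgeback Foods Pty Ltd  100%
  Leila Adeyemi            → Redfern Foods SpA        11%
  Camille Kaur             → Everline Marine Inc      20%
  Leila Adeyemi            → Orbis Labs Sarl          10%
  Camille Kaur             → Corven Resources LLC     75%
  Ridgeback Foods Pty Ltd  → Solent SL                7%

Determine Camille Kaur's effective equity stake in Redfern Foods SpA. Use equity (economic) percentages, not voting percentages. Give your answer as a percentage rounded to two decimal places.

Camille reaches Redfern along 3 paths.
Direct stake: 22% = 22%.
Via Caldera → Ridgeback: 35% × 100% × 58% = 20.3%.
Via Juniper: 20% × 9% = 1.8%.
Total: 22% + 20.3% + 1.8% = 44.1%.
Rounded: 44.10%.

44.10%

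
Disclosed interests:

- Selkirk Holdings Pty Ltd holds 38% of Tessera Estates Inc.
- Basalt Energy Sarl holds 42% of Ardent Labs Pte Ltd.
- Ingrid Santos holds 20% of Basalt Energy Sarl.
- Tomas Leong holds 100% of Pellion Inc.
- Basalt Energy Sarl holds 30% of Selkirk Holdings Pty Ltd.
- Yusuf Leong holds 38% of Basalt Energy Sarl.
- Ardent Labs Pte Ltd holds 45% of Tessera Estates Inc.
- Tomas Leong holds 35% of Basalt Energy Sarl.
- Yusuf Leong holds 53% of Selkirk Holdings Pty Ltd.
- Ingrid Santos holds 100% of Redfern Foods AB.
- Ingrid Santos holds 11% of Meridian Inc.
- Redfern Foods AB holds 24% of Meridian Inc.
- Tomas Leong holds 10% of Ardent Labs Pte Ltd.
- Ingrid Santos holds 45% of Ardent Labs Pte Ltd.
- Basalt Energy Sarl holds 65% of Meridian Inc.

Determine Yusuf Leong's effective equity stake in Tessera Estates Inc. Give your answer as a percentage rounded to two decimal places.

31.65%

Yusuf reaches Tessera along 3 paths.
Via Basalt → Selkirk: 38% × 30% × 38% = 4.332%.
Via Selkirk: 53% × 38% = 20.14%.
Via Basalt → Ardent: 38% × 42% × 45% = 7.182%.
Total: 4.332% + 20.14% + 7.182% = 31.654%.
Rounded: 31.65%.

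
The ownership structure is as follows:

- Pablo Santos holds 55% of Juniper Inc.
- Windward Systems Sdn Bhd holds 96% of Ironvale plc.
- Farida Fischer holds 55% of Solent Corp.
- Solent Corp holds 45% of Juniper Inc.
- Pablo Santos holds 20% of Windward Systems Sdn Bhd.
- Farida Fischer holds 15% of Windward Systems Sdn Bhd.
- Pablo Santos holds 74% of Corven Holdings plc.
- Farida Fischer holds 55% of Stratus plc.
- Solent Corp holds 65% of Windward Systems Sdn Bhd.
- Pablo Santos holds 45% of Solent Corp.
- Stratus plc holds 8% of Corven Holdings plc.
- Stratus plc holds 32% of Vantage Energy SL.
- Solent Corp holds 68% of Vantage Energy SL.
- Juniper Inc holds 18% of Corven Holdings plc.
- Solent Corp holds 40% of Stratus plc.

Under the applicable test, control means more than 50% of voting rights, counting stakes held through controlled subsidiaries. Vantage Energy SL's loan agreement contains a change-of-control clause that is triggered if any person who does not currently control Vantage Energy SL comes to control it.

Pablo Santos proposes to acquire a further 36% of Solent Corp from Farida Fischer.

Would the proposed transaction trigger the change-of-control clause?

Yes

The purchase adds only to Pablo's holdings (Farida's stake shrinks), so Pablo is the only person who could newly come to control Vantage.
Pablo holds 55% of Juniper, so Pablo controls Juniper.
Juniper and Pablo together hold 18% + 74% = 92% of Corven, so Pablo controls Corven.
Neither Pablo nor any entity Pablo controls holds any voting interest in Vantage.
So before the transaction, Pablo does not control Vantage.
After the purchase, Pablo's direct stake in Solent rises to 45% + 36% = 81%, and Farida's stake falls to 19%.
Pablo holds 81% of Solent, so Pablo controls Solent.
Solent holds 68% of Vantage, so Pablo controls Vantage.
Pablo did not control Vantage before and does after, so the clause is triggered.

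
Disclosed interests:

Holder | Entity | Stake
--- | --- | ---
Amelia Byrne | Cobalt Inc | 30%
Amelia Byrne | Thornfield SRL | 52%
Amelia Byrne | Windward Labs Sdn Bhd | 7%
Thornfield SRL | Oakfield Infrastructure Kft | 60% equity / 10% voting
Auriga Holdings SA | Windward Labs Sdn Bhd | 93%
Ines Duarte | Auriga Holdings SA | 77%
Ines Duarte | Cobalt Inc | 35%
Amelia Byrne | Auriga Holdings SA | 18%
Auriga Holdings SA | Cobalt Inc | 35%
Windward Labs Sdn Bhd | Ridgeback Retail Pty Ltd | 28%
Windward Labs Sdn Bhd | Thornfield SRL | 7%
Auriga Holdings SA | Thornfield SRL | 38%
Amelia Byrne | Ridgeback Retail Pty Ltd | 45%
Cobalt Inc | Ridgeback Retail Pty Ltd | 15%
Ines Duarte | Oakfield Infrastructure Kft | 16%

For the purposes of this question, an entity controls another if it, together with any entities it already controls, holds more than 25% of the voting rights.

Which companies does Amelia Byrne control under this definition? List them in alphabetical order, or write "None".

Cobalt Inc, Ridgeback Retail Pty Ltd, Thornfield SRL

Amelia holds 30% of Cobalt, so Amelia controls Cobalt.
Amelia holds 52% of Thornfield, so Amelia controls Thornfield.
Amelia and Cobalt together hold 45% + 15% = 60% of Ridgeback, so Amelia controls Ridgeback.
No other company's threshold is met.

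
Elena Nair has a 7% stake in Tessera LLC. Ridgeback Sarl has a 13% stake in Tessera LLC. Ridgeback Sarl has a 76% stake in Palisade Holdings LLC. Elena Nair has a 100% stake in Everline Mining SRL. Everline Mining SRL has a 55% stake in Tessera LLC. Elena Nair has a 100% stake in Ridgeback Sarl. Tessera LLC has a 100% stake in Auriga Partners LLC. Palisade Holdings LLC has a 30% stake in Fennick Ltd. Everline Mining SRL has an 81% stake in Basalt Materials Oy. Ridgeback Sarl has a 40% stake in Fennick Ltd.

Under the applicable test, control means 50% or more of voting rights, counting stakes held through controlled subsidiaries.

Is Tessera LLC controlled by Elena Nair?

Elena holds 100% of Ridgeback, so Elena controls Ridgeback.
Elena holds 100% of Everline, so Elena controls Everline.
Everline and Elena and Ridgeback together hold 55% + 7% + 13% = 75% of Tessera, so Elena controls Tessera.

Yes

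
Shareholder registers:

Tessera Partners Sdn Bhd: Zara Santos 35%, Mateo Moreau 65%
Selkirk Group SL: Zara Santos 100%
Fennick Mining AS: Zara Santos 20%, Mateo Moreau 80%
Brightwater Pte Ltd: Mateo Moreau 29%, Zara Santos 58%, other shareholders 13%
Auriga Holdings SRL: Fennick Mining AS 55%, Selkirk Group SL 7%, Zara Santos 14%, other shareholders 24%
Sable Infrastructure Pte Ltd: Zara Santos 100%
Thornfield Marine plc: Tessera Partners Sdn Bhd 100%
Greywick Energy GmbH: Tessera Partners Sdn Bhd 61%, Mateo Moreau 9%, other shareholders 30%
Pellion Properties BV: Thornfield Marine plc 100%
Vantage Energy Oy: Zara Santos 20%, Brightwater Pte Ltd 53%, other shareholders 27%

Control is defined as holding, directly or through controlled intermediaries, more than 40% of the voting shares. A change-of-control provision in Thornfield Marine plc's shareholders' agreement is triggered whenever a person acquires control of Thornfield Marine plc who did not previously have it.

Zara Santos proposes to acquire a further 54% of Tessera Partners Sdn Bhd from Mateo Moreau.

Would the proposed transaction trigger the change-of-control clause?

The purchase adds only to Zara's holdings (Mateo's stake shrinks), so Zara is the only person who could newly come to control Thornfield.
Zara holds 100% of Selkirk, so Zara controls Selkirk.
Zara holds 58% of Brightwater, so Zara controls Brightwater.
Zara holds 100% of Sable, so Zara controls Sable.
Zara and Brightwater together hold 20% + 53% = 73% of Vantage, so Zara controls Vantage.
Neither Zara nor any entity Zara controls holds any voting interest in Thornfield.
So before the transaction, Zara does not control Thornfield.
After the purchase, Zara's direct stake in Tessera rises to 35% + 54% = 89%, and Mateo's stake falls to 11%.
Zara holds 89% of Tessera, so Zara controls Tessera.
Tessera holds 100% of Thornfield, so Zara controls Thornfield.
Zara did not control Thornfield before and does after, so the clause is triggered.

Yes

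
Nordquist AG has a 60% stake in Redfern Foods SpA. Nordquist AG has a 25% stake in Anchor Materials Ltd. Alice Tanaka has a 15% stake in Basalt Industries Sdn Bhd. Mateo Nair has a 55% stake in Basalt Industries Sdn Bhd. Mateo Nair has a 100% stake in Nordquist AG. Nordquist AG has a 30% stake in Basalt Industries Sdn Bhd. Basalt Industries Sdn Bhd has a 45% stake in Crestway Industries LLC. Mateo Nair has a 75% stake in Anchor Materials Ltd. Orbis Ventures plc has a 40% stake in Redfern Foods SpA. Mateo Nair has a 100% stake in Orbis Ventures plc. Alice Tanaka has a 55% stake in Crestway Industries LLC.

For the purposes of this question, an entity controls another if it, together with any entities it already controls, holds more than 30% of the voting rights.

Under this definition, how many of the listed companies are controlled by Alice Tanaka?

1

Alice holds 55% of Crestway, so Alice controls Crestway.
No other company's threshold is met.
Alice controls 1 company.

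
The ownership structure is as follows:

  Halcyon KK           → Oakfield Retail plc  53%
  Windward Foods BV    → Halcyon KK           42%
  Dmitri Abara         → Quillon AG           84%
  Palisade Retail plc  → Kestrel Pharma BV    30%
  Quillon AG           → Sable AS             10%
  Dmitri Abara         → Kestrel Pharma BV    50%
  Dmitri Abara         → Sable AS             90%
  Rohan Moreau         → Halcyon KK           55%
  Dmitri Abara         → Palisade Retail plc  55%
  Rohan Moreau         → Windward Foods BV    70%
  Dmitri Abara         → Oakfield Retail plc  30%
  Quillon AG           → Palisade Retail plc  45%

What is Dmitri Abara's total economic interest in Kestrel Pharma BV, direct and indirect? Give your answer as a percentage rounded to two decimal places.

77.84%

Dmitri reaches Kestrel along 3 paths.
Via Palisade: 55% × 30% = 16.5%.
Via Quillon → Palisade: 84% × 45% × 30% = 11.34%.
Direct stake: 50% = 50%.
Total: 16.5% + 11.34% + 50% = 77.84%.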